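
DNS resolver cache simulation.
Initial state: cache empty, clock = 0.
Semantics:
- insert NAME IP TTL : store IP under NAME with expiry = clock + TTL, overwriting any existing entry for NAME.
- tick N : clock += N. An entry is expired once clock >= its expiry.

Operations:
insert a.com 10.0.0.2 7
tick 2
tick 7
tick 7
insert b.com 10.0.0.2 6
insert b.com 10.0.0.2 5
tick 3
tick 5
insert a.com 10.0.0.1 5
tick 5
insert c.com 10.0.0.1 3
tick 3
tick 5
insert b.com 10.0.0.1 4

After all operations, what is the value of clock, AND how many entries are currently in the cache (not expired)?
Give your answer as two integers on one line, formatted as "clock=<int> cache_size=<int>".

Answer: clock=37 cache_size=1

Derivation:
Op 1: insert a.com -> 10.0.0.2 (expiry=0+7=7). clock=0
Op 2: tick 2 -> clock=2.
Op 3: tick 7 -> clock=9. purged={a.com}
Op 4: tick 7 -> clock=16.
Op 5: insert b.com -> 10.0.0.2 (expiry=16+6=22). clock=16
Op 6: insert b.com -> 10.0.0.2 (expiry=16+5=21). clock=16
Op 7: tick 3 -> clock=19.
Op 8: tick 5 -> clock=24. purged={b.com}
Op 9: insert a.com -> 10.0.0.1 (expiry=24+5=29). clock=24
Op 10: tick 5 -> clock=29. purged={a.com}
Op 11: insert c.com -> 10.0.0.1 (expiry=29+3=32). clock=29
Op 12: tick 3 -> clock=32. purged={c.com}
Op 13: tick 5 -> clock=37.
Op 14: insert b.com -> 10.0.0.1 (expiry=37+4=41). clock=37
Final clock = 37
Final cache (unexpired): {b.com} -> size=1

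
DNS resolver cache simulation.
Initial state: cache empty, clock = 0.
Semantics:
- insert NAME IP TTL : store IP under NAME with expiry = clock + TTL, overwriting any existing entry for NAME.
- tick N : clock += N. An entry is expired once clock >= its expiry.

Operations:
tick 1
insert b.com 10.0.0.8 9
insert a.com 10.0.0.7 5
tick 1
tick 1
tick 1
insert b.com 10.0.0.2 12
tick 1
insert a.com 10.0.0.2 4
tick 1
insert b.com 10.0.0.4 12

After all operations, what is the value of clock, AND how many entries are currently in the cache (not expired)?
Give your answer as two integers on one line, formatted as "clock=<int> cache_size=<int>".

Op 1: tick 1 -> clock=1.
Op 2: insert b.com -> 10.0.0.8 (expiry=1+9=10). clock=1
Op 3: insert a.com -> 10.0.0.7 (expiry=1+5=6). clock=1
Op 4: tick 1 -> clock=2.
Op 5: tick 1 -> clock=3.
Op 6: tick 1 -> clock=4.
Op 7: insert b.com -> 10.0.0.2 (expiry=4+12=16). clock=4
Op 8: tick 1 -> clock=5.
Op 9: insert a.com -> 10.0.0.2 (expiry=5+4=9). clock=5
Op 10: tick 1 -> clock=6.
Op 11: insert b.com -> 10.0.0.4 (expiry=6+12=18). clock=6
Final clock = 6
Final cache (unexpired): {a.com,b.com} -> size=2

Answer: clock=6 cache_size=2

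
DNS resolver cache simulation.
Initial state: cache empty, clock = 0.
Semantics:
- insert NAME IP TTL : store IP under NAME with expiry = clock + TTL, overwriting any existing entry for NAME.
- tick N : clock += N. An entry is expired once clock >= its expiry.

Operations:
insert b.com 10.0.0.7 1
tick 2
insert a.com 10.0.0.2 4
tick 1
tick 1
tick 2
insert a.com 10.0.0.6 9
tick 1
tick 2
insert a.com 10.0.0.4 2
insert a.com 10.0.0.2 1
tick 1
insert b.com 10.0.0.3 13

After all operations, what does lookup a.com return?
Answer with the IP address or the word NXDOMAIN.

Answer: NXDOMAIN

Derivation:
Op 1: insert b.com -> 10.0.0.7 (expiry=0+1=1). clock=0
Op 2: tick 2 -> clock=2. purged={b.com}
Op 3: insert a.com -> 10.0.0.2 (expiry=2+4=6). clock=2
Op 4: tick 1 -> clock=3.
Op 5: tick 1 -> clock=4.
Op 6: tick 2 -> clock=6. purged={a.com}
Op 7: insert a.com -> 10.0.0.6 (expiry=6+9=15). clock=6
Op 8: tick 1 -> clock=7.
Op 9: tick 2 -> clock=9.
Op 10: insert a.com -> 10.0.0.4 (expiry=9+2=11). clock=9
Op 11: insert a.com -> 10.0.0.2 (expiry=9+1=10). clock=9
Op 12: tick 1 -> clock=10. purged={a.com}
Op 13: insert b.com -> 10.0.0.3 (expiry=10+13=23). clock=10
lookup a.com: not in cache (expired or never inserted)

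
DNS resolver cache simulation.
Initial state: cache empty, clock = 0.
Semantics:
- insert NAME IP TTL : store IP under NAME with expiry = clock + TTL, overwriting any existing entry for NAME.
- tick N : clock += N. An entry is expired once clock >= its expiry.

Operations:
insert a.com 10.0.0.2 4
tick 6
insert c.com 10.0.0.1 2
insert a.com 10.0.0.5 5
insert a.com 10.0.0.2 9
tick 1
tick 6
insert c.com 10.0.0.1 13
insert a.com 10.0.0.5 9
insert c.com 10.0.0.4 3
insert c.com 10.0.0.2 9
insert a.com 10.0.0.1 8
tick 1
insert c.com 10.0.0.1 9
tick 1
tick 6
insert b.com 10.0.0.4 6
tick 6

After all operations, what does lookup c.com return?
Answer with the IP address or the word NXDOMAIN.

Answer: NXDOMAIN

Derivation:
Op 1: insert a.com -> 10.0.0.2 (expiry=0+4=4). clock=0
Op 2: tick 6 -> clock=6. purged={a.com}
Op 3: insert c.com -> 10.0.0.1 (expiry=6+2=8). clock=6
Op 4: insert a.com -> 10.0.0.5 (expiry=6+5=11). clock=6
Op 5: insert a.com -> 10.0.0.2 (expiry=6+9=15). clock=6
Op 6: tick 1 -> clock=7.
Op 7: tick 6 -> clock=13. purged={c.com}
Op 8: insert c.com -> 10.0.0.1 (expiry=13+13=26). clock=13
Op 9: insert a.com -> 10.0.0.5 (expiry=13+9=22). clock=13
Op 10: insert c.com -> 10.0.0.4 (expiry=13+3=16). clock=13
Op 11: insert c.com -> 10.0.0.2 (expiry=13+9=22). clock=13
Op 12: insert a.com -> 10.0.0.1 (expiry=13+8=21). clock=13
Op 13: tick 1 -> clock=14.
Op 14: insert c.com -> 10.0.0.1 (expiry=14+9=23). clock=14
Op 15: tick 1 -> clock=15.
Op 16: tick 6 -> clock=21. purged={a.com}
Op 17: insert b.com -> 10.0.0.4 (expiry=21+6=27). clock=21
Op 18: tick 6 -> clock=27. purged={b.com,c.com}
lookup c.com: not in cache (expired or never inserted)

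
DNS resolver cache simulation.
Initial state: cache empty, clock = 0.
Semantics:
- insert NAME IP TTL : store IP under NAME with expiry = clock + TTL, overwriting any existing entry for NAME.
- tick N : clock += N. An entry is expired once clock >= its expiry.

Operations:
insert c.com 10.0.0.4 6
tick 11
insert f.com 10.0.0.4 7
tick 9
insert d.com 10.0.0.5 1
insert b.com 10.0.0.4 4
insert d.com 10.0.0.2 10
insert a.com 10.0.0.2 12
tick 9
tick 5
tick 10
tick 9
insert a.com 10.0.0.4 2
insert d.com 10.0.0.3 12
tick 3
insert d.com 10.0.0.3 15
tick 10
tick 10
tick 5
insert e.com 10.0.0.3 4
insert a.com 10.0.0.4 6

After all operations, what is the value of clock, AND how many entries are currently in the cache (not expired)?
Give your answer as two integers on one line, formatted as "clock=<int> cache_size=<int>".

Answer: clock=81 cache_size=2

Derivation:
Op 1: insert c.com -> 10.0.0.4 (expiry=0+6=6). clock=0
Op 2: tick 11 -> clock=11. purged={c.com}
Op 3: insert f.com -> 10.0.0.4 (expiry=11+7=18). clock=11
Op 4: tick 9 -> clock=20. purged={f.com}
Op 5: insert d.com -> 10.0.0.5 (expiry=20+1=21). clock=20
Op 6: insert b.com -> 10.0.0.4 (expiry=20+4=24). clock=20
Op 7: insert d.com -> 10.0.0.2 (expiry=20+10=30). clock=20
Op 8: insert a.com -> 10.0.0.2 (expiry=20+12=32). clock=20
Op 9: tick 9 -> clock=29. purged={b.com}
Op 10: tick 5 -> clock=34. purged={a.com,d.com}
Op 11: tick 10 -> clock=44.
Op 12: tick 9 -> clock=53.
Op 13: insert a.com -> 10.0.0.4 (expiry=53+2=55). clock=53
Op 14: insert d.com -> 10.0.0.3 (expiry=53+12=65). clock=53
Op 15: tick 3 -> clock=56. purged={a.com}
Op 16: insert d.com -> 10.0.0.3 (expiry=56+15=71). clock=56
Op 17: tick 10 -> clock=66.
Op 18: tick 10 -> clock=76. purged={d.com}
Op 19: tick 5 -> clock=81.
Op 20: insert e.com -> 10.0.0.3 (expiry=81+4=85). clock=81
Op 21: insert a.com -> 10.0.0.4 (expiry=81+6=87). clock=81
Final clock = 81
Final cache (unexpired): {a.com,e.com} -> size=2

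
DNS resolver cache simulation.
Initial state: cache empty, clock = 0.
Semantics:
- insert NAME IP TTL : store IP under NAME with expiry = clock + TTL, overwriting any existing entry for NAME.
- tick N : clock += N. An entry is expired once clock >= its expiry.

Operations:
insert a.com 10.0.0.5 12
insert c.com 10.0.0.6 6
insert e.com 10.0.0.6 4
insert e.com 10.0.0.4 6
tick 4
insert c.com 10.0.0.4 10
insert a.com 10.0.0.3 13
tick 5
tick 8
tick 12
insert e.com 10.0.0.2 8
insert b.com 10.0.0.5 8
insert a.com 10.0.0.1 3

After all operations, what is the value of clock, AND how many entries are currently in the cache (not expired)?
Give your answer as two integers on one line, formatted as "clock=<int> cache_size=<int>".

Op 1: insert a.com -> 10.0.0.5 (expiry=0+12=12). clock=0
Op 2: insert c.com -> 10.0.0.6 (expiry=0+6=6). clock=0
Op 3: insert e.com -> 10.0.0.6 (expiry=0+4=4). clock=0
Op 4: insert e.com -> 10.0.0.4 (expiry=0+6=6). clock=0
Op 5: tick 4 -> clock=4.
Op 6: insert c.com -> 10.0.0.4 (expiry=4+10=14). clock=4
Op 7: insert a.com -> 10.0.0.3 (expiry=4+13=17). clock=4
Op 8: tick 5 -> clock=9. purged={e.com}
Op 9: tick 8 -> clock=17. purged={a.com,c.com}
Op 10: tick 12 -> clock=29.
Op 11: insert e.com -> 10.0.0.2 (expiry=29+8=37). clock=29
Op 12: insert b.com -> 10.0.0.5 (expiry=29+8=37). clock=29
Op 13: insert a.com -> 10.0.0.1 (expiry=29+3=32). clock=29
Final clock = 29
Final cache (unexpired): {a.com,b.com,e.com} -> size=3

Answer: clock=29 cache_size=3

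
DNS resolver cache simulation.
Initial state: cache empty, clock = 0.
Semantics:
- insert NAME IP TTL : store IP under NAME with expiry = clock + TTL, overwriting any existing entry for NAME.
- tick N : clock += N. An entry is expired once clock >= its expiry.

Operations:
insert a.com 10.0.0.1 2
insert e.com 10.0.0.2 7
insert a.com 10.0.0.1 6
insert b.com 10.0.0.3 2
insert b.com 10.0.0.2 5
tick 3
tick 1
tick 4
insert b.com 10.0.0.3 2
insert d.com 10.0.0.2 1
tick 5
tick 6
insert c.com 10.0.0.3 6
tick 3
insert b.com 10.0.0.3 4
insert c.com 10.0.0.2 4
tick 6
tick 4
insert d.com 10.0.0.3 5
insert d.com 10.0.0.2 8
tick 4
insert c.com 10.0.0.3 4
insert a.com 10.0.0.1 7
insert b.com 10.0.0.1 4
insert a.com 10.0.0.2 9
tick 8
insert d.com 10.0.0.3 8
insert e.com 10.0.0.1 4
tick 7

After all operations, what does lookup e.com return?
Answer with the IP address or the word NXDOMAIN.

Op 1: insert a.com -> 10.0.0.1 (expiry=0+2=2). clock=0
Op 2: insert e.com -> 10.0.0.2 (expiry=0+7=7). clock=0
Op 3: insert a.com -> 10.0.0.1 (expiry=0+6=6). clock=0
Op 4: insert b.com -> 10.0.0.3 (expiry=0+2=2). clock=0
Op 5: insert b.com -> 10.0.0.2 (expiry=0+5=5). clock=0
Op 6: tick 3 -> clock=3.
Op 7: tick 1 -> clock=4.
Op 8: tick 4 -> clock=8. purged={a.com,b.com,e.com}
Op 9: insert b.com -> 10.0.0.3 (expiry=8+2=10). clock=8
Op 10: insert d.com -> 10.0.0.2 (expiry=8+1=9). clock=8
Op 11: tick 5 -> clock=13. purged={b.com,d.com}
Op 12: tick 6 -> clock=19.
Op 13: insert c.com -> 10.0.0.3 (expiry=19+6=25). clock=19
Op 14: tick 3 -> clock=22.
Op 15: insert b.com -> 10.0.0.3 (expiry=22+4=26). clock=22
Op 16: insert c.com -> 10.0.0.2 (expiry=22+4=26). clock=22
Op 17: tick 6 -> clock=28. purged={b.com,c.com}
Op 18: tick 4 -> clock=32.
Op 19: insert d.com -> 10.0.0.3 (expiry=32+5=37). clock=32
Op 20: insert d.com -> 10.0.0.2 (expiry=32+8=40). clock=32
Op 21: tick 4 -> clock=36.
Op 22: insert c.com -> 10.0.0.3 (expiry=36+4=40). clock=36
Op 23: insert a.com -> 10.0.0.1 (expiry=36+7=43). clock=36
Op 24: insert b.com -> 10.0.0.1 (expiry=36+4=40). clock=36
Op 25: insert a.com -> 10.0.0.2 (expiry=36+9=45). clock=36
Op 26: tick 8 -> clock=44. purged={b.com,c.com,d.com}
Op 27: insert d.com -> 10.0.0.3 (expiry=44+8=52). clock=44
Op 28: insert e.com -> 10.0.0.1 (expiry=44+4=48). clock=44
Op 29: tick 7 -> clock=51. purged={a.com,e.com}
lookup e.com: not in cache (expired or never inserted)

Answer: NXDOMAIN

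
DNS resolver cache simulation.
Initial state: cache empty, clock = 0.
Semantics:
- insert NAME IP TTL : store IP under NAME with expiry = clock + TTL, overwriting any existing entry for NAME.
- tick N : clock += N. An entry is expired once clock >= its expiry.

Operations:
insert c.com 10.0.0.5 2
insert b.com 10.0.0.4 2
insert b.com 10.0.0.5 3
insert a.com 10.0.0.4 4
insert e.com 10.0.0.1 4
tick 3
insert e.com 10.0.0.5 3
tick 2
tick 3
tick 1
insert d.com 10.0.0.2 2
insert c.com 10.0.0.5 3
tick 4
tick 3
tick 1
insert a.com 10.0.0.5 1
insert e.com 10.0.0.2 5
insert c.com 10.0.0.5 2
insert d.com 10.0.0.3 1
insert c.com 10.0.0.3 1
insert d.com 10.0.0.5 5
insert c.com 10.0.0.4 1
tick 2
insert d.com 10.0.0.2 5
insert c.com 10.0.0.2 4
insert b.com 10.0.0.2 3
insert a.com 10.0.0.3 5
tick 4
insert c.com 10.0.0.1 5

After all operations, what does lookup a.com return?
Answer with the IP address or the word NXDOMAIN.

Op 1: insert c.com -> 10.0.0.5 (expiry=0+2=2). clock=0
Op 2: insert b.com -> 10.0.0.4 (expiry=0+2=2). clock=0
Op 3: insert b.com -> 10.0.0.5 (expiry=0+3=3). clock=0
Op 4: insert a.com -> 10.0.0.4 (expiry=0+4=4). clock=0
Op 5: insert e.com -> 10.0.0.1 (expiry=0+4=4). clock=0
Op 6: tick 3 -> clock=3. purged={b.com,c.com}
Op 7: insert e.com -> 10.0.0.5 (expiry=3+3=6). clock=3
Op 8: tick 2 -> clock=5. purged={a.com}
Op 9: tick 3 -> clock=8. purged={e.com}
Op 10: tick 1 -> clock=9.
Op 11: insert d.com -> 10.0.0.2 (expiry=9+2=11). clock=9
Op 12: insert c.com -> 10.0.0.5 (expiry=9+3=12). clock=9
Op 13: tick 4 -> clock=13. purged={c.com,d.com}
Op 14: tick 3 -> clock=16.
Op 15: tick 1 -> clock=17.
Op 16: insert a.com -> 10.0.0.5 (expiry=17+1=18). clock=17
Op 17: insert e.com -> 10.0.0.2 (expiry=17+5=22). clock=17
Op 18: insert c.com -> 10.0.0.5 (expiry=17+2=19). clock=17
Op 19: insert d.com -> 10.0.0.3 (expiry=17+1=18). clock=17
Op 20: insert c.com -> 10.0.0.3 (expiry=17+1=18). clock=17
Op 21: insert d.com -> 10.0.0.5 (expiry=17+5=22). clock=17
Op 22: insert c.com -> 10.0.0.4 (expiry=17+1=18). clock=17
Op 23: tick 2 -> clock=19. purged={a.com,c.com}
Op 24: insert d.com -> 10.0.0.2 (expiry=19+5=24). clock=19
Op 25: insert c.com -> 10.0.0.2 (expiry=19+4=23). clock=19
Op 26: insert b.com -> 10.0.0.2 (expiry=19+3=22). clock=19
Op 27: insert a.com -> 10.0.0.3 (expiry=19+5=24). clock=19
Op 28: tick 4 -> clock=23. purged={b.com,c.com,e.com}
Op 29: insert c.com -> 10.0.0.1 (expiry=23+5=28). clock=23
lookup a.com: present, ip=10.0.0.3 expiry=24 > clock=23

Answer: 10.0.0.3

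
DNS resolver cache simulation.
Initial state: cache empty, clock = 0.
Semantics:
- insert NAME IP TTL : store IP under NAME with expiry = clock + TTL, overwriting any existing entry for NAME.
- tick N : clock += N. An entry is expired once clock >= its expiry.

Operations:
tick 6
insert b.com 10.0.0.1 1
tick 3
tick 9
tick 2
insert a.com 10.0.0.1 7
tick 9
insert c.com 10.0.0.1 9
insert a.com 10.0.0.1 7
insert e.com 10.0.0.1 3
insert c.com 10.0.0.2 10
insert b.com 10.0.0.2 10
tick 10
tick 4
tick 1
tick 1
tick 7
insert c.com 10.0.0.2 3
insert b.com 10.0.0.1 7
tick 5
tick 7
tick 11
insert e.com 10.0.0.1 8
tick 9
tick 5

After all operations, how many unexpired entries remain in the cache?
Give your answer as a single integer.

Op 1: tick 6 -> clock=6.
Op 2: insert b.com -> 10.0.0.1 (expiry=6+1=7). clock=6
Op 3: tick 3 -> clock=9. purged={b.com}
Op 4: tick 9 -> clock=18.
Op 5: tick 2 -> clock=20.
Op 6: insert a.com -> 10.0.0.1 (expiry=20+7=27). clock=20
Op 7: tick 9 -> clock=29. purged={a.com}
Op 8: insert c.com -> 10.0.0.1 (expiry=29+9=38). clock=29
Op 9: insert a.com -> 10.0.0.1 (expiry=29+7=36). clock=29
Op 10: insert e.com -> 10.0.0.1 (expiry=29+3=32). clock=29
Op 11: insert c.com -> 10.0.0.2 (expiry=29+10=39). clock=29
Op 12: insert b.com -> 10.0.0.2 (expiry=29+10=39). clock=29
Op 13: tick 10 -> clock=39. purged={a.com,b.com,c.com,e.com}
Op 14: tick 4 -> clock=43.
Op 15: tick 1 -> clock=44.
Op 16: tick 1 -> clock=45.
Op 17: tick 7 -> clock=52.
Op 18: insert c.com -> 10.0.0.2 (expiry=52+3=55). clock=52
Op 19: insert b.com -> 10.0.0.1 (expiry=52+7=59). clock=52
Op 20: tick 5 -> clock=57. purged={c.com}
Op 21: tick 7 -> clock=64. purged={b.com}
Op 22: tick 11 -> clock=75.
Op 23: insert e.com -> 10.0.0.1 (expiry=75+8=83). clock=75
Op 24: tick 9 -> clock=84. purged={e.com}
Op 25: tick 5 -> clock=89.
Final cache (unexpired): {} -> size=0

Answer: 0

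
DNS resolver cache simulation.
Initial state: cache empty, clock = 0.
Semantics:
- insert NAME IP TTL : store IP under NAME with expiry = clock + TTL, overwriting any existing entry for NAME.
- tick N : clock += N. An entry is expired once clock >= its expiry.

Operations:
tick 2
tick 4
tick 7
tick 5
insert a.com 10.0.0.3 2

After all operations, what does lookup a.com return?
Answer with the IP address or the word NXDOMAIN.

Answer: 10.0.0.3

Derivation:
Op 1: tick 2 -> clock=2.
Op 2: tick 4 -> clock=6.
Op 3: tick 7 -> clock=13.
Op 4: tick 5 -> clock=18.
Op 5: insert a.com -> 10.0.0.3 (expiry=18+2=20). clock=18
lookup a.com: present, ip=10.0.0.3 expiry=20 > clock=18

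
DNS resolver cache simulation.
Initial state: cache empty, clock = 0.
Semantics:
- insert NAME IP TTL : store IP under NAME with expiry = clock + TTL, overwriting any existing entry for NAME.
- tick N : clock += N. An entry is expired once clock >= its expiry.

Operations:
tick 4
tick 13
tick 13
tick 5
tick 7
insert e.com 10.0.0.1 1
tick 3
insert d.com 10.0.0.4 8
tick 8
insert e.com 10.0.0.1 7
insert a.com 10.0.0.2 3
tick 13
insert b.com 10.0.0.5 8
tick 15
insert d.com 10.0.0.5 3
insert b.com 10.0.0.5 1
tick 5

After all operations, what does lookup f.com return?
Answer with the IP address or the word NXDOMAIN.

Op 1: tick 4 -> clock=4.
Op 2: tick 13 -> clock=17.
Op 3: tick 13 -> clock=30.
Op 4: tick 5 -> clock=35.
Op 5: tick 7 -> clock=42.
Op 6: insert e.com -> 10.0.0.1 (expiry=42+1=43). clock=42
Op 7: tick 3 -> clock=45. purged={e.com}
Op 8: insert d.com -> 10.0.0.4 (expiry=45+8=53). clock=45
Op 9: tick 8 -> clock=53. purged={d.com}
Op 10: insert e.com -> 10.0.0.1 (expiry=53+7=60). clock=53
Op 11: insert a.com -> 10.0.0.2 (expiry=53+3=56). clock=53
Op 12: tick 13 -> clock=66. purged={a.com,e.com}
Op 13: insert b.com -> 10.0.0.5 (expiry=66+8=74). clock=66
Op 14: tick 15 -> clock=81. purged={b.com}
Op 15: insert d.com -> 10.0.0.5 (expiry=81+3=84). clock=81
Op 16: insert b.com -> 10.0.0.5 (expiry=81+1=82). clock=81
Op 17: tick 5 -> clock=86. purged={b.com,d.com}
lookup f.com: not in cache (expired or never inserted)

Answer: NXDOMAIN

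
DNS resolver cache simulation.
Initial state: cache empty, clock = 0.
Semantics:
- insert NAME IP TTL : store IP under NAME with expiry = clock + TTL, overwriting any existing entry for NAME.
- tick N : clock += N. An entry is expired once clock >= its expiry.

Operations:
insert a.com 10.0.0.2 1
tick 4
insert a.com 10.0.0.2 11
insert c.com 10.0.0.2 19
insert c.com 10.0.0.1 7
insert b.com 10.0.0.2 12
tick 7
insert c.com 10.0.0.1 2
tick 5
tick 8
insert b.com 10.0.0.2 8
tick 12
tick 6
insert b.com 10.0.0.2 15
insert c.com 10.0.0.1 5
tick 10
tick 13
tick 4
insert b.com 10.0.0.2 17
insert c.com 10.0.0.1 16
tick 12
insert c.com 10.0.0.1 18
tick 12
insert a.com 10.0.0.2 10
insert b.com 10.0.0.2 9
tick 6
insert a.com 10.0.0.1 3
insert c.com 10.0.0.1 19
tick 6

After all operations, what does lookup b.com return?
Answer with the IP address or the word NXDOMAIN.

Answer: NXDOMAIN

Derivation:
Op 1: insert a.com -> 10.0.0.2 (expiry=0+1=1). clock=0
Op 2: tick 4 -> clock=4. purged={a.com}
Op 3: insert a.com -> 10.0.0.2 (expiry=4+11=15). clock=4
Op 4: insert c.com -> 10.0.0.2 (expiry=4+19=23). clock=4
Op 5: insert c.com -> 10.0.0.1 (expiry=4+7=11). clock=4
Op 6: insert b.com -> 10.0.0.2 (expiry=4+12=16). clock=4
Op 7: tick 7 -> clock=11. purged={c.com}
Op 8: insert c.com -> 10.0.0.1 (expiry=11+2=13). clock=11
Op 9: tick 5 -> clock=16. purged={a.com,b.com,c.com}
Op 10: tick 8 -> clock=24.
Op 11: insert b.com -> 10.0.0.2 (expiry=24+8=32). clock=24
Op 12: tick 12 -> clock=36. purged={b.com}
Op 13: tick 6 -> clock=42.
Op 14: insert b.com -> 10.0.0.2 (expiry=42+15=57). clock=42
Op 15: insert c.com -> 10.0.0.1 (expiry=42+5=47). clock=42
Op 16: tick 10 -> clock=52. purged={c.com}
Op 17: tick 13 -> clock=65. purged={b.com}
Op 18: tick 4 -> clock=69.
Op 19: insert b.com -> 10.0.0.2 (expiry=69+17=86). clock=69
Op 20: insert c.com -> 10.0.0.1 (expiry=69+16=85). clock=69
Op 21: tick 12 -> clock=81.
Op 22: insert c.com -> 10.0.0.1 (expiry=81+18=99). clock=81
Op 23: tick 12 -> clock=93. purged={b.com}
Op 24: insert a.com -> 10.0.0.2 (expiry=93+10=103). clock=93
Op 25: insert b.com -> 10.0.0.2 (expiry=93+9=102). clock=93
Op 26: tick 6 -> clock=99. purged={c.com}
Op 27: insert a.com -> 10.0.0.1 (expiry=99+3=102). clock=99
Op 28: insert c.com -> 10.0.0.1 (expiry=99+19=118). clock=99
Op 29: tick 6 -> clock=105. purged={a.com,b.com}
lookup b.com: not in cache (expired or never inserted)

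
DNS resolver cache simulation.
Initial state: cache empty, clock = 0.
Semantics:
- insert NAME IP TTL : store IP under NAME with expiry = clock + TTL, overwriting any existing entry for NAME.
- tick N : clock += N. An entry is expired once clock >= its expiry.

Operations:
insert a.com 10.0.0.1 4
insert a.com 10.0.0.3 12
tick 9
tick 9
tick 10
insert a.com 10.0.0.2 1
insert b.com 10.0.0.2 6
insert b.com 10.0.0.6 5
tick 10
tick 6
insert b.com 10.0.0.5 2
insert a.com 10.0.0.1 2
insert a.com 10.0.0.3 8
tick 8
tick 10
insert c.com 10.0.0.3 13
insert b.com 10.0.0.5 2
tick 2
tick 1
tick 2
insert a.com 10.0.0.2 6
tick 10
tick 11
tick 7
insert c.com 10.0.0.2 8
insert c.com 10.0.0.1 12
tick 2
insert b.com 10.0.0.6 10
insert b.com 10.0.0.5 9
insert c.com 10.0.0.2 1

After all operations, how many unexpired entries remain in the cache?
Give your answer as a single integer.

Op 1: insert a.com -> 10.0.0.1 (expiry=0+4=4). clock=0
Op 2: insert a.com -> 10.0.0.3 (expiry=0+12=12). clock=0
Op 3: tick 9 -> clock=9.
Op 4: tick 9 -> clock=18. purged={a.com}
Op 5: tick 10 -> clock=28.
Op 6: insert a.com -> 10.0.0.2 (expiry=28+1=29). clock=28
Op 7: insert b.com -> 10.0.0.2 (expiry=28+6=34). clock=28
Op 8: insert b.com -> 10.0.0.6 (expiry=28+5=33). clock=28
Op 9: tick 10 -> clock=38. purged={a.com,b.com}
Op 10: tick 6 -> clock=44.
Op 11: insert b.com -> 10.0.0.5 (expiry=44+2=46). clock=44
Op 12: insert a.com -> 10.0.0.1 (expiry=44+2=46). clock=44
Op 13: insert a.com -> 10.0.0.3 (expiry=44+8=52). clock=44
Op 14: tick 8 -> clock=52. purged={a.com,b.com}
Op 15: tick 10 -> clock=62.
Op 16: insert c.com -> 10.0.0.3 (expiry=62+13=75). clock=62
Op 17: insert b.com -> 10.0.0.5 (expiry=62+2=64). clock=62
Op 18: tick 2 -> clock=64. purged={b.com}
Op 19: tick 1 -> clock=65.
Op 20: tick 2 -> clock=67.
Op 21: insert a.com -> 10.0.0.2 (expiry=67+6=73). clock=67
Op 22: tick 10 -> clock=77. purged={a.com,c.com}
Op 23: tick 11 -> clock=88.
Op 24: tick 7 -> clock=95.
Op 25: insert c.com -> 10.0.0.2 (expiry=95+8=103). clock=95
Op 26: insert c.com -> 10.0.0.1 (expiry=95+12=107). clock=95
Op 27: tick 2 -> clock=97.
Op 28: insert b.com -> 10.0.0.6 (expiry=97+10=107). clock=97
Op 29: insert b.com -> 10.0.0.5 (expiry=97+9=106). clock=97
Op 30: insert c.com -> 10.0.0.2 (expiry=97+1=98). clock=97
Final cache (unexpired): {b.com,c.com} -> size=2

Answer: 2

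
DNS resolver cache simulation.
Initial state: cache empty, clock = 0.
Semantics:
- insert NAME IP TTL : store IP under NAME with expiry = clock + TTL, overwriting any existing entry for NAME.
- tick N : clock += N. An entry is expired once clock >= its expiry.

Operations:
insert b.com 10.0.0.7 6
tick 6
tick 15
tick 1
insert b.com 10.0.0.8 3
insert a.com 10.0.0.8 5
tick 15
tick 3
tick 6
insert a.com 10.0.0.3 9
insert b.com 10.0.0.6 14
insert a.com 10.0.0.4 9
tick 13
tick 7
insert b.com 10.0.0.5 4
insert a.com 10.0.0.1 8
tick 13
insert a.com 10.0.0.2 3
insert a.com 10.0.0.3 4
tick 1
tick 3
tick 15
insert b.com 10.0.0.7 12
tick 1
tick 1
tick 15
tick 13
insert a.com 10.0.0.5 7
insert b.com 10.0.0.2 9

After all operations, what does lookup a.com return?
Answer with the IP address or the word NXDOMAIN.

Op 1: insert b.com -> 10.0.0.7 (expiry=0+6=6). clock=0
Op 2: tick 6 -> clock=6. purged={b.com}
Op 3: tick 15 -> clock=21.
Op 4: tick 1 -> clock=22.
Op 5: insert b.com -> 10.0.0.8 (expiry=22+3=25). clock=22
Op 6: insert a.com -> 10.0.0.8 (expiry=22+5=27). clock=22
Op 7: tick 15 -> clock=37. purged={a.com,b.com}
Op 8: tick 3 -> clock=40.
Op 9: tick 6 -> clock=46.
Op 10: insert a.com -> 10.0.0.3 (expiry=46+9=55). clock=46
Op 11: insert b.com -> 10.0.0.6 (expiry=46+14=60). clock=46
Op 12: insert a.com -> 10.0.0.4 (expiry=46+9=55). clock=46
Op 13: tick 13 -> clock=59. purged={a.com}
Op 14: tick 7 -> clock=66. purged={b.com}
Op 15: insert b.com -> 10.0.0.5 (expiry=66+4=70). clock=66
Op 16: insert a.com -> 10.0.0.1 (expiry=66+8=74). clock=66
Op 17: tick 13 -> clock=79. purged={a.com,b.com}
Op 18: insert a.com -> 10.0.0.2 (expiry=79+3=82). clock=79
Op 19: insert a.com -> 10.0.0.3 (expiry=79+4=83). clock=79
Op 20: tick 1 -> clock=80.
Op 21: tick 3 -> clock=83. purged={a.com}
Op 22: tick 15 -> clock=98.
Op 23: insert b.com -> 10.0.0.7 (expiry=98+12=110). clock=98
Op 24: tick 1 -> clock=99.
Op 25: tick 1 -> clock=100.
Op 26: tick 15 -> clock=115. purged={b.com}
Op 27: tick 13 -> clock=128.
Op 28: insert a.com -> 10.0.0.5 (expiry=128+7=135). clock=128
Op 29: insert b.com -> 10.0.0.2 (expiry=128+9=137). clock=128
lookup a.com: present, ip=10.0.0.5 expiry=135 > clock=128

Answer: 10.0.0.5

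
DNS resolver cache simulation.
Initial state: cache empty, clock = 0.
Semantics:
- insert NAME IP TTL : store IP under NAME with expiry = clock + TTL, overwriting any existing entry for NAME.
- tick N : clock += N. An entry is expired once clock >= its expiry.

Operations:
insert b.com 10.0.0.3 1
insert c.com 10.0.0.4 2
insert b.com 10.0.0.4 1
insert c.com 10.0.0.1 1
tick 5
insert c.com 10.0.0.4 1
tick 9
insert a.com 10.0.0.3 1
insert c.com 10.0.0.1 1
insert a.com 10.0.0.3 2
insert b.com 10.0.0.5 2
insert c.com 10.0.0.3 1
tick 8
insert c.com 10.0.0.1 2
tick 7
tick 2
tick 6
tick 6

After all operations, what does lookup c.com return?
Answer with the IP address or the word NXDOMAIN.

Answer: NXDOMAIN

Derivation:
Op 1: insert b.com -> 10.0.0.3 (expiry=0+1=1). clock=0
Op 2: insert c.com -> 10.0.0.4 (expiry=0+2=2). clock=0
Op 3: insert b.com -> 10.0.0.4 (expiry=0+1=1). clock=0
Op 4: insert c.com -> 10.0.0.1 (expiry=0+1=1). clock=0
Op 5: tick 5 -> clock=5. purged={b.com,c.com}
Op 6: insert c.com -> 10.0.0.4 (expiry=5+1=6). clock=5
Op 7: tick 9 -> clock=14. purged={c.com}
Op 8: insert a.com -> 10.0.0.3 (expiry=14+1=15). clock=14
Op 9: insert c.com -> 10.0.0.1 (expiry=14+1=15). clock=14
Op 10: insert a.com -> 10.0.0.3 (expiry=14+2=16). clock=14
Op 11: insert b.com -> 10.0.0.5 (expiry=14+2=16). clock=14
Op 12: insert c.com -> 10.0.0.3 (expiry=14+1=15). clock=14
Op 13: tick 8 -> clock=22. purged={a.com,b.com,c.com}
Op 14: insert c.com -> 10.0.0.1 (expiry=22+2=24). clock=22
Op 15: tick 7 -> clock=29. purged={c.com}
Op 16: tick 2 -> clock=31.
Op 17: tick 6 -> clock=37.
Op 18: tick 6 -> clock=43.
lookup c.com: not in cache (expired or never inserted)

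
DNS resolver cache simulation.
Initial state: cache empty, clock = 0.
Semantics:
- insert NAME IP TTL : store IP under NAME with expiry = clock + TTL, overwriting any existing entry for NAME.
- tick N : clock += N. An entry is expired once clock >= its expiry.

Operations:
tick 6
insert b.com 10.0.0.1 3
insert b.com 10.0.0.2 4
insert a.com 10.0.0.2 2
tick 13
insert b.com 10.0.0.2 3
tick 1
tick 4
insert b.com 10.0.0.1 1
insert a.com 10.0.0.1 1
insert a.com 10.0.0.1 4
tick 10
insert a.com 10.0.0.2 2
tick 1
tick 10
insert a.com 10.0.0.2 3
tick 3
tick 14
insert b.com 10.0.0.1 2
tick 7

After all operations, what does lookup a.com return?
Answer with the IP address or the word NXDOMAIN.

Op 1: tick 6 -> clock=6.
Op 2: insert b.com -> 10.0.0.1 (expiry=6+3=9). clock=6
Op 3: insert b.com -> 10.0.0.2 (expiry=6+4=10). clock=6
Op 4: insert a.com -> 10.0.0.2 (expiry=6+2=8). clock=6
Op 5: tick 13 -> clock=19. purged={a.com,b.com}
Op 6: insert b.com -> 10.0.0.2 (expiry=19+3=22). clock=19
Op 7: tick 1 -> clock=20.
Op 8: tick 4 -> clock=24. purged={b.com}
Op 9: insert b.com -> 10.0.0.1 (expiry=24+1=25). clock=24
Op 10: insert a.com -> 10.0.0.1 (expiry=24+1=25). clock=24
Op 11: insert a.com -> 10.0.0.1 (expiry=24+4=28). clock=24
Op 12: tick 10 -> clock=34. purged={a.com,b.com}
Op 13: insert a.com -> 10.0.0.2 (expiry=34+2=36). clock=34
Op 14: tick 1 -> clock=35.
Op 15: tick 10 -> clock=45. purged={a.com}
Op 16: insert a.com -> 10.0.0.2 (expiry=45+3=48). clock=45
Op 17: tick 3 -> clock=48. purged={a.com}
Op 18: tick 14 -> clock=62.
Op 19: insert b.com -> 10.0.0.1 (expiry=62+2=64). clock=62
Op 20: tick 7 -> clock=69. purged={b.com}
lookup a.com: not in cache (expired or never inserted)

Answer: NXDOMAIN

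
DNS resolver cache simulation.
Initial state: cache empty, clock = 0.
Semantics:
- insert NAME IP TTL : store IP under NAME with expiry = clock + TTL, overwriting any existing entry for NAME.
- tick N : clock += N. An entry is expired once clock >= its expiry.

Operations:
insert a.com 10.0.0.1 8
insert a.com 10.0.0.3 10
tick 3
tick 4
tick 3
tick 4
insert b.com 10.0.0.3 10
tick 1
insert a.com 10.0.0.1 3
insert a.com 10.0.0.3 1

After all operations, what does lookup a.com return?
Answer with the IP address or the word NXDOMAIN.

Answer: 10.0.0.3

Derivation:
Op 1: insert a.com -> 10.0.0.1 (expiry=0+8=8). clock=0
Op 2: insert a.com -> 10.0.0.3 (expiry=0+10=10). clock=0
Op 3: tick 3 -> clock=3.
Op 4: tick 4 -> clock=7.
Op 5: tick 3 -> clock=10. purged={a.com}
Op 6: tick 4 -> clock=14.
Op 7: insert b.com -> 10.0.0.3 (expiry=14+10=24). clock=14
Op 8: tick 1 -> clock=15.
Op 9: insert a.com -> 10.0.0.1 (expiry=15+3=18). clock=15
Op 10: insert a.com -> 10.0.0.3 (expiry=15+1=16). clock=15
lookup a.com: present, ip=10.0.0.3 expiry=16 > clock=15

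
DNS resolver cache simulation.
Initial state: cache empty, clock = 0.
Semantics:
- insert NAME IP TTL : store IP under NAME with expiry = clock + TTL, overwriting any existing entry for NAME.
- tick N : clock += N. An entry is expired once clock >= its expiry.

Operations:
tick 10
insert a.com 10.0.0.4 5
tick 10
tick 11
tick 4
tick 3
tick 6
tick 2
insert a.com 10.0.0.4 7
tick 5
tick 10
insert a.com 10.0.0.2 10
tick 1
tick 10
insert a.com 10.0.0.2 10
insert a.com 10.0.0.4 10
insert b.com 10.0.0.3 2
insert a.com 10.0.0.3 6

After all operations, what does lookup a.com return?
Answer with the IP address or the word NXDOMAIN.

Answer: 10.0.0.3

Derivation:
Op 1: tick 10 -> clock=10.
Op 2: insert a.com -> 10.0.0.4 (expiry=10+5=15). clock=10
Op 3: tick 10 -> clock=20. purged={a.com}
Op 4: tick 11 -> clock=31.
Op 5: tick 4 -> clock=35.
Op 6: tick 3 -> clock=38.
Op 7: tick 6 -> clock=44.
Op 8: tick 2 -> clock=46.
Op 9: insert a.com -> 10.0.0.4 (expiry=46+7=53). clock=46
Op 10: tick 5 -> clock=51.
Op 11: tick 10 -> clock=61. purged={a.com}
Op 12: insert a.com -> 10.0.0.2 (expiry=61+10=71). clock=61
Op 13: tick 1 -> clock=62.
Op 14: tick 10 -> clock=72. purged={a.com}
Op 15: insert a.com -> 10.0.0.2 (expiry=72+10=82). clock=72
Op 16: insert a.com -> 10.0.0.4 (expiry=72+10=82). clock=72
Op 17: insert b.com -> 10.0.0.3 (expiry=72+2=74). clock=72
Op 18: insert a.com -> 10.0.0.3 (expiry=72+6=78). clock=72
lookup a.com: present, ip=10.0.0.3 expiry=78 > clock=72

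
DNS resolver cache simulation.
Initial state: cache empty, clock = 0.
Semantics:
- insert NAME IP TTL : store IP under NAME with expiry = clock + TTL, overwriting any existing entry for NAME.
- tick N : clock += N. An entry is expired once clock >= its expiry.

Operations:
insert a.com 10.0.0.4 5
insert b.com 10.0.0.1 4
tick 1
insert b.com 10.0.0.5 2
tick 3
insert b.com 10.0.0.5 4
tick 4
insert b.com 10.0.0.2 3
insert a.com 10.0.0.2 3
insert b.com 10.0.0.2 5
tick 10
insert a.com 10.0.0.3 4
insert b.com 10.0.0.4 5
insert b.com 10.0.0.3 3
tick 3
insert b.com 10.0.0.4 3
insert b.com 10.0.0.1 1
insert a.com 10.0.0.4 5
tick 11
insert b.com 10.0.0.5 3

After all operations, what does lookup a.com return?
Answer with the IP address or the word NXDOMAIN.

Op 1: insert a.com -> 10.0.0.4 (expiry=0+5=5). clock=0
Op 2: insert b.com -> 10.0.0.1 (expiry=0+4=4). clock=0
Op 3: tick 1 -> clock=1.
Op 4: insert b.com -> 10.0.0.5 (expiry=1+2=3). clock=1
Op 5: tick 3 -> clock=4. purged={b.com}
Op 6: insert b.com -> 10.0.0.5 (expiry=4+4=8). clock=4
Op 7: tick 4 -> clock=8. purged={a.com,b.com}
Op 8: insert b.com -> 10.0.0.2 (expiry=8+3=11). clock=8
Op 9: insert a.com -> 10.0.0.2 (expiry=8+3=11). clock=8
Op 10: insert b.com -> 10.0.0.2 (expiry=8+5=13). clock=8
Op 11: tick 10 -> clock=18. purged={a.com,b.com}
Op 12: insert a.com -> 10.0.0.3 (expiry=18+4=22). clock=18
Op 13: insert b.com -> 10.0.0.4 (expiry=18+5=23). clock=18
Op 14: insert b.com -> 10.0.0.3 (expiry=18+3=21). clock=18
Op 15: tick 3 -> clock=21. purged={b.com}
Op 16: insert b.com -> 10.0.0.4 (expiry=21+3=24). clock=21
Op 17: insert b.com -> 10.0.0.1 (expiry=21+1=22). clock=21
Op 18: insert a.com -> 10.0.0.4 (expiry=21+5=26). clock=21
Op 19: tick 11 -> clock=32. purged={a.com,b.com}
Op 20: insert b.com -> 10.0.0.5 (expiry=32+3=35). clock=32
lookup a.com: not in cache (expired or never inserted)

Answer: NXDOMAIN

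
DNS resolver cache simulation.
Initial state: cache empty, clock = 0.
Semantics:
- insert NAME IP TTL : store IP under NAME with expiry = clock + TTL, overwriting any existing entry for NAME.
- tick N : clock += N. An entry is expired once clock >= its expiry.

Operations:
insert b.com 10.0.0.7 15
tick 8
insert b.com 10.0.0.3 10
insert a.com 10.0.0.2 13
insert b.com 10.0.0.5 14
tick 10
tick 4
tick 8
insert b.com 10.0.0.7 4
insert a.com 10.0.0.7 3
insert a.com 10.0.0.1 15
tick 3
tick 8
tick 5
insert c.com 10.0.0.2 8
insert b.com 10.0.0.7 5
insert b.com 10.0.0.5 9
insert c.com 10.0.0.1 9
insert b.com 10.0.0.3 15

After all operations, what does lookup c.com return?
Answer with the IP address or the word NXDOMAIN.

Op 1: insert b.com -> 10.0.0.7 (expiry=0+15=15). clock=0
Op 2: tick 8 -> clock=8.
Op 3: insert b.com -> 10.0.0.3 (expiry=8+10=18). clock=8
Op 4: insert a.com -> 10.0.0.2 (expiry=8+13=21). clock=8
Op 5: insert b.com -> 10.0.0.5 (expiry=8+14=22). clock=8
Op 6: tick 10 -> clock=18.
Op 7: tick 4 -> clock=22. purged={a.com,b.com}
Op 8: tick 8 -> clock=30.
Op 9: insert b.com -> 10.0.0.7 (expiry=30+4=34). clock=30
Op 10: insert a.com -> 10.0.0.7 (expiry=30+3=33). clock=30
Op 11: insert a.com -> 10.0.0.1 (expiry=30+15=45). clock=30
Op 12: tick 3 -> clock=33.
Op 13: tick 8 -> clock=41. purged={b.com}
Op 14: tick 5 -> clock=46. purged={a.com}
Op 15: insert c.com -> 10.0.0.2 (expiry=46+8=54). clock=46
Op 16: insert b.com -> 10.0.0.7 (expiry=46+5=51). clock=46
Op 17: insert b.com -> 10.0.0.5 (expiry=46+9=55). clock=46
Op 18: insert c.com -> 10.0.0.1 (expiry=46+9=55). clock=46
Op 19: insert b.com -> 10.0.0.3 (expiry=46+15=61). clock=46
lookup c.com: present, ip=10.0.0.1 expiry=55 > clock=46

Answer: 10.0.0.1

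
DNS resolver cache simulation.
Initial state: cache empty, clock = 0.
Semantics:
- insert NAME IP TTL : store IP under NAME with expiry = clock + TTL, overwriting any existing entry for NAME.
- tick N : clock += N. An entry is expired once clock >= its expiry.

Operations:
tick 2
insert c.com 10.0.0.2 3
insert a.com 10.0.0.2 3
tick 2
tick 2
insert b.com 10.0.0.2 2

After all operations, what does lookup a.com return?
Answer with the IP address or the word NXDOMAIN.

Answer: NXDOMAIN

Derivation:
Op 1: tick 2 -> clock=2.
Op 2: insert c.com -> 10.0.0.2 (expiry=2+3=5). clock=2
Op 3: insert a.com -> 10.0.0.2 (expiry=2+3=5). clock=2
Op 4: tick 2 -> clock=4.
Op 5: tick 2 -> clock=6. purged={a.com,c.com}
Op 6: insert b.com -> 10.0.0.2 (expiry=6+2=8). clock=6
lookup a.com: not in cache (expired or never inserted)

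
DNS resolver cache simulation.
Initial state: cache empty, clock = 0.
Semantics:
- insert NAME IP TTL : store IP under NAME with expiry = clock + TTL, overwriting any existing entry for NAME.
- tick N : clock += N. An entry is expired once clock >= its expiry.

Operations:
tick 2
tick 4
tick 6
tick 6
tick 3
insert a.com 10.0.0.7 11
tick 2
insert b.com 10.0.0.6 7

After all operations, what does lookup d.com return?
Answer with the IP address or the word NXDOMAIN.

Op 1: tick 2 -> clock=2.
Op 2: tick 4 -> clock=6.
Op 3: tick 6 -> clock=12.
Op 4: tick 6 -> clock=18.
Op 5: tick 3 -> clock=21.
Op 6: insert a.com -> 10.0.0.7 (expiry=21+11=32). clock=21
Op 7: tick 2 -> clock=23.
Op 8: insert b.com -> 10.0.0.6 (expiry=23+7=30). clock=23
lookup d.com: not in cache (expired or never inserted)

Answer: NXDOMAIN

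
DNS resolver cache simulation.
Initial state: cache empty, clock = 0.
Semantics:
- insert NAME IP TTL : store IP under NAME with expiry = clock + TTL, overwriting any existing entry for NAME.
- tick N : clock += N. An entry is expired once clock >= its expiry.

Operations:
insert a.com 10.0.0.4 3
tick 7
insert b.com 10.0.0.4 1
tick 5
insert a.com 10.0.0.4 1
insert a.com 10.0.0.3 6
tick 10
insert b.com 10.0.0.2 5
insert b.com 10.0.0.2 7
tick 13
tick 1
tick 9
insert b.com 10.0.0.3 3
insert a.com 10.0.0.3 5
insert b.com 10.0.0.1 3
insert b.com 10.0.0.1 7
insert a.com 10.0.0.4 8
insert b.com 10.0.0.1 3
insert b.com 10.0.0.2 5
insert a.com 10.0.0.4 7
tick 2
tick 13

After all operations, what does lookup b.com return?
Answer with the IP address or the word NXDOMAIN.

Answer: NXDOMAIN

Derivation:
Op 1: insert a.com -> 10.0.0.4 (expiry=0+3=3). clock=0
Op 2: tick 7 -> clock=7. purged={a.com}
Op 3: insert b.com -> 10.0.0.4 (expiry=7+1=8). clock=7
Op 4: tick 5 -> clock=12. purged={b.com}
Op 5: insert a.com -> 10.0.0.4 (expiry=12+1=13). clock=12
Op 6: insert a.com -> 10.0.0.3 (expiry=12+6=18). clock=12
Op 7: tick 10 -> clock=22. purged={a.com}
Op 8: insert b.com -> 10.0.0.2 (expiry=22+5=27). clock=22
Op 9: insert b.com -> 10.0.0.2 (expiry=22+7=29). clock=22
Op 10: tick 13 -> clock=35. purged={b.com}
Op 11: tick 1 -> clock=36.
Op 12: tick 9 -> clock=45.
Op 13: insert b.com -> 10.0.0.3 (expiry=45+3=48). clock=45
Op 14: insert a.com -> 10.0.0.3 (expiry=45+5=50). clock=45
Op 15: insert b.com -> 10.0.0.1 (expiry=45+3=48). clock=45
Op 16: insert b.com -> 10.0.0.1 (expiry=45+7=52). clock=45
Op 17: insert a.com -> 10.0.0.4 (expiry=45+8=53). clock=45
Op 18: insert b.com -> 10.0.0.1 (expiry=45+3=48). clock=45
Op 19: insert b.com -> 10.0.0.2 (expiry=45+5=50). clock=45
Op 20: insert a.com -> 10.0.0.4 (expiry=45+7=52). clock=45
Op 21: tick 2 -> clock=47.
Op 22: tick 13 -> clock=60. purged={a.com,b.com}
lookup b.com: not in cache (expired or never inserted)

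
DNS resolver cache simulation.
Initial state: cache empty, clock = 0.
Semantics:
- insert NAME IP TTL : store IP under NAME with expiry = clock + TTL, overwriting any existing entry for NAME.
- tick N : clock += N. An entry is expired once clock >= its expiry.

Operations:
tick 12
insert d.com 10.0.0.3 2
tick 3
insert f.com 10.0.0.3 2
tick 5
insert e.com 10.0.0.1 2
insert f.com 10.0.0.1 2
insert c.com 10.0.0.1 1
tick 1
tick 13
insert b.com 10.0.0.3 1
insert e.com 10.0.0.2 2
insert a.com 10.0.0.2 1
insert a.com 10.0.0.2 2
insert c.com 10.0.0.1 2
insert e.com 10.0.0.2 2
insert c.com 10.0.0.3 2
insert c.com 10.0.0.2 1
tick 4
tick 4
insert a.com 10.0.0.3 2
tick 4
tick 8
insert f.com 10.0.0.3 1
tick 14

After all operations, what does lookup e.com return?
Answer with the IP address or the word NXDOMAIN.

Op 1: tick 12 -> clock=12.
Op 2: insert d.com -> 10.0.0.3 (expiry=12+2=14). clock=12
Op 3: tick 3 -> clock=15. purged={d.com}
Op 4: insert f.com -> 10.0.0.3 (expiry=15+2=17). clock=15
Op 5: tick 5 -> clock=20. purged={f.com}
Op 6: insert e.com -> 10.0.0.1 (expiry=20+2=22). clock=20
Op 7: insert f.com -> 10.0.0.1 (expiry=20+2=22). clock=20
Op 8: insert c.com -> 10.0.0.1 (expiry=20+1=21). clock=20
Op 9: tick 1 -> clock=21. purged={c.com}
Op 10: tick 13 -> clock=34. purged={e.com,f.com}
Op 11: insert b.com -> 10.0.0.3 (expiry=34+1=35). clock=34
Op 12: insert e.com -> 10.0.0.2 (expiry=34+2=36). clock=34
Op 13: insert a.com -> 10.0.0.2 (expiry=34+1=35). clock=34
Op 14: insert a.com -> 10.0.0.2 (expiry=34+2=36). clock=34
Op 15: insert c.com -> 10.0.0.1 (expiry=34+2=36). clock=34
Op 16: insert e.com -> 10.0.0.2 (expiry=34+2=36). clock=34
Op 17: insert c.com -> 10.0.0.3 (expiry=34+2=36). clock=34
Op 18: insert c.com -> 10.0.0.2 (expiry=34+1=35). clock=34
Op 19: tick 4 -> clock=38. purged={a.com,b.com,c.com,e.com}
Op 20: tick 4 -> clock=42.
Op 21: insert a.com -> 10.0.0.3 (expiry=42+2=44). clock=42
Op 22: tick 4 -> clock=46. purged={a.com}
Op 23: tick 8 -> clock=54.
Op 24: insert f.com -> 10.0.0.3 (expiry=54+1=55). clock=54
Op 25: tick 14 -> clock=68. purged={f.com}
lookup e.com: not in cache (expired or never inserted)

Answer: NXDOMAIN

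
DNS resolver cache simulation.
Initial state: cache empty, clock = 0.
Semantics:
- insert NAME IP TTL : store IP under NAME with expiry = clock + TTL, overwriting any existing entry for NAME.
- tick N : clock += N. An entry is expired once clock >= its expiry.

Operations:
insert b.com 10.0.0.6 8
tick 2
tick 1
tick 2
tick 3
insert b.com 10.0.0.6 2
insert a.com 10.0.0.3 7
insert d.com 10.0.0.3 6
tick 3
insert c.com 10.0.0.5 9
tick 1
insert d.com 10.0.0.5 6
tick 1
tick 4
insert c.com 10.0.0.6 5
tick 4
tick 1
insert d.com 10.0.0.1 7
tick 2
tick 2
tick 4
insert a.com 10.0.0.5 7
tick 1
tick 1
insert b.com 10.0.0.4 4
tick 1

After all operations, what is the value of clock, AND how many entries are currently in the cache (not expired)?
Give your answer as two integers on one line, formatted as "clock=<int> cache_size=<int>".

Answer: clock=33 cache_size=2

Derivation:
Op 1: insert b.com -> 10.0.0.6 (expiry=0+8=8). clock=0
Op 2: tick 2 -> clock=2.
Op 3: tick 1 -> clock=3.
Op 4: tick 2 -> clock=5.
Op 5: tick 3 -> clock=8. purged={b.com}
Op 6: insert b.com -> 10.0.0.6 (expiry=8+2=10). clock=8
Op 7: insert a.com -> 10.0.0.3 (expiry=8+7=15). clock=8
Op 8: insert d.com -> 10.0.0.3 (expiry=8+6=14). clock=8
Op 9: tick 3 -> clock=11. purged={b.com}
Op 10: insert c.com -> 10.0.0.5 (expiry=11+9=20). clock=11
Op 11: tick 1 -> clock=12.
Op 12: insert d.com -> 10.0.0.5 (expiry=12+6=18). clock=12
Op 13: tick 1 -> clock=13.
Op 14: tick 4 -> clock=17. purged={a.com}
Op 15: insert c.com -> 10.0.0.6 (expiry=17+5=22). clock=17
Op 16: tick 4 -> clock=21. purged={d.com}
Op 17: tick 1 -> clock=22. purged={c.com}
Op 18: insert d.com -> 10.0.0.1 (expiry=22+7=29). clock=22
Op 19: tick 2 -> clock=24.
Op 20: tick 2 -> clock=26.
Op 21: tick 4 -> clock=30. purged={d.com}
Op 22: insert a.com -> 10.0.0.5 (expiry=30+7=37). clock=30
Op 23: tick 1 -> clock=31.
Op 24: tick 1 -> clock=32.
Op 25: insert b.com -> 10.0.0.4 (expiry=32+4=36). clock=32
Op 26: tick 1 -> clock=33.
Final clock = 33
Final cache (unexpired): {a.com,b.com} -> size=2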